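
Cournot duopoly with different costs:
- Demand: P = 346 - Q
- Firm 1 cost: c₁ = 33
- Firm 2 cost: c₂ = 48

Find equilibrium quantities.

q₁* = 109.33, q₂* = 94.33

Work:
Reaction: q₁ = (346 - 33 - q₂)/2
Reaction: q₂ = (346 - 48 - q₁)/2
Solve simultaneously:
q₁* = (346 - 2×33 + 48)/3 = 109.33
q₂* = (346 - 2×48 + 33)/3 = 94.33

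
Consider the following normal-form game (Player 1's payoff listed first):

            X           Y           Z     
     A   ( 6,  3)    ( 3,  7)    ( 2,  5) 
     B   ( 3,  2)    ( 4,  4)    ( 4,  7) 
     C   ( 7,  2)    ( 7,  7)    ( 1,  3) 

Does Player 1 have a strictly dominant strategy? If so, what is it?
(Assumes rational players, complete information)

No strictly dominant strategy exists for Player 1

Work:
A strategy strictly dominates another if it gives a strictly higher payoff against every opponent action. Compare each pair of P1's strategies column-by-column:
  A vs B: [6 vs 3, 3 vs 4, 2 vs 4] → A does not strictly dominate B (column Y: 3 ≤ 4)
  A vs C: [6 vs 7, 3 vs 7, 2 vs 1] → A does not strictly dominate C (column X: 6 ≤ 7)
  B vs A: [3 vs 6, 4 vs 3, 4 vs 2] → B does not strictly dominate A (column X: 3 ≤ 6)
  B vs C: [3 vs 7, 4 vs 7, 4 vs 1] → B does not strictly dominate C (column X: 3 ≤ 7)
  C vs A: [7 vs 6, 7 vs 3, 1 vs 2] → C does not strictly dominate A (column Z: 1 ≤ 2)
  C vs B: [7 vs 3, 7 vs 4, 1 vs 4] → C does not strictly dominate B (column Z: 1 ≤ 4)
No single strategy strictly dominates all others → no strictly dominant strategy.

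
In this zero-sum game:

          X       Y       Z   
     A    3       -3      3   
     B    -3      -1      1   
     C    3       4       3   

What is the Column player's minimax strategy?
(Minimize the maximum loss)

Column should play X or Z (all achieve the minimum), value = 3

Work:
Column player minimizes Row's maximum payoff:
Column X: max payoff to Row = 3
Column Y: max payoff to Row = 4
Column Z: max payoff to Row = 3
Minimum is 3, achieved by columns X, Z (tied).
Each of X or Z is a minimax strategy.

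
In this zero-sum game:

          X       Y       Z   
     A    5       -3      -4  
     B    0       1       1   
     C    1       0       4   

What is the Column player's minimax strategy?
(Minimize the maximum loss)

Column should play Y, value = 1

Work:
Column player minimizes Row's maximum payoff:
Column X: max payoff to Row = 5
Column Y: max payoff to Row = 1
Column Z: max payoff to Row = 4
Minimum is 1, achieved by column Y.
Minimax strategy: Y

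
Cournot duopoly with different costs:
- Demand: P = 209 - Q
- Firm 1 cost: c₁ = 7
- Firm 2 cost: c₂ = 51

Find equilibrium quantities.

q₁* = 82.0, q₂* = 38.0

Work:
Reaction: q₁ = (209 - 7 - q₂)/2
Reaction: q₂ = (209 - 51 - q₁)/2
Solve simultaneously:
q₁* = (209 - 2×7 + 51)/3 = 82.0
q₂* = (209 - 2×51 + 7)/3 = 38.0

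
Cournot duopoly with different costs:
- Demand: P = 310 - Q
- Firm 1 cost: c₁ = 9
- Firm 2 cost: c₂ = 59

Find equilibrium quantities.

q₁* = 117.0, q₂* = 67.0

Work:
Reaction: q₁ = (310 - 9 - q₂)/2
Reaction: q₂ = (310 - 59 - q₁)/2
Solve simultaneously:
q₁* = (310 - 2×9 + 59)/3 = 117.0
q₂* = (310 - 2×59 + 9)/3 = 67.0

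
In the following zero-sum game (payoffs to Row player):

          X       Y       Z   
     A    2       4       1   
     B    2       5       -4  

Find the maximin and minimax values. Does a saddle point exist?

Maximin = 1, Minimax = 1, Saddle: True

Work:
Row minimums: [1, -4] → maximin = 1
Column maximums: [2, 5, 1] → minimax = 1
Saddle point exists! Game value = 1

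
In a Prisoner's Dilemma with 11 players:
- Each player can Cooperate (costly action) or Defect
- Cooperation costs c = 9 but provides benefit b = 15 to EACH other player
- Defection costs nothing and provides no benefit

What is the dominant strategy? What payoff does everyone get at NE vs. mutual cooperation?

Dominant: Defect; NE payoff = 0; Coop payoff = 141

Work:
Defect dominates (saves cost c = 9, benefit to others is external)
NE: All defect → everyone gets 0
If all cooperate: each receives (10)×15 - 9 = 141
Social dilemma: 141 > 0 but NE gives 0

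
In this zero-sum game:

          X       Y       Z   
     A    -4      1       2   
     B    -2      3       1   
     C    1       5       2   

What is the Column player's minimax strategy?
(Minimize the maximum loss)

Column should play X, value = 1

Work:
Column player minimizes Row's maximum payoff:
Column X: max payoff to Row = 1
Column Y: max payoff to Row = 5
Column Z: max payoff to Row = 2
Minimum is 1, achieved by column X.
Minimax strategy: X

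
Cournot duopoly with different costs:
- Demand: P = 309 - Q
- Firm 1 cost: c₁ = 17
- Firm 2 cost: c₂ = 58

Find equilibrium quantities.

q₁* = 111.0, q₂* = 70.0

Work:
Reaction: q₁ = (309 - 17 - q₂)/2
Reaction: q₂ = (309 - 58 - q₁)/2
Solve simultaneously:
q₁* = (309 - 2×17 + 58)/3 = 111.0
q₂* = (309 - 2×58 + 17)/3 = 70.0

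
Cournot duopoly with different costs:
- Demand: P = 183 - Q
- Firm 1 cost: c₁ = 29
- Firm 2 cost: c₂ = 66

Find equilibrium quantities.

q₁* = 63.67, q₂* = 26.67

Work:
Reaction: q₁ = (183 - 29 - q₂)/2
Reaction: q₂ = (183 - 66 - q₁)/2
Solve simultaneously:
q₁* = (183 - 2×29 + 66)/3 = 63.67
q₂* = (183 - 2×66 + 29)/3 = 26.67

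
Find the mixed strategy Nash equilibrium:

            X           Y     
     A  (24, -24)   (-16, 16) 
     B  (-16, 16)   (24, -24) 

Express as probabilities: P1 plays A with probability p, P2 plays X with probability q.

p = 0.5, q = 0.5

Work:
Find probabilities that make opponent indifferent:
P2 chooses q to make P1 indifferent between A and B
P1 chooses p to make P2 indifferent between X and Y
Mixed NE: P1 plays (A: 0.5, B: 0.5), P2 plays (X: 0.5, Y: 0.5)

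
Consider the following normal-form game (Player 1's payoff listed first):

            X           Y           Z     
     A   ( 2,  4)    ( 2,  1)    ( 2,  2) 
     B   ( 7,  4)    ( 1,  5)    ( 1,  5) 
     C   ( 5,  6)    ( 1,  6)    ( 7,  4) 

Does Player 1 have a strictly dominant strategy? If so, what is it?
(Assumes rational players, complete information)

No strictly dominant strategy exists for Player 1

Work:
A strategy strictly dominates another if it gives a strictly higher payoff against every opponent action. Compare each pair of P1's strategies column-by-column:
  A vs B: [2 vs 7, 2 vs 1, 2 vs 1] → A does not strictly dominate B (column X: 2 ≤ 7)
  A vs C: [2 vs 5, 2 vs 1, 2 vs 7] → A does not strictly dominate C (column X: 2 ≤ 5)
  B vs A: [7 vs 2, 1 vs 2, 1 vs 2] → B does not strictly dominate A (column Y: 1 ≤ 2)
  B vs C: [7 vs 5, 1 vs 1, 1 vs 7] → B does not strictly dominate C (column Y: 1 ≤ 1)
  C vs A: [5 vs 2, 1 vs 2, 7 vs 2] → C does not strictly dominate A (column Y: 1 ≤ 2)
  C vs B: [5 vs 7, 1 vs 1, 7 vs 1] → C does not strictly dominate B (column X: 5 ≤ 7)
No single strategy strictly dominates all others → no strictly dominant strategy.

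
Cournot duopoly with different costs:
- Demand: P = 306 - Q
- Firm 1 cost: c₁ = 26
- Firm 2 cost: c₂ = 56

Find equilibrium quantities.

q₁* = 103.33, q₂* = 73.33

Work:
Reaction: q₁ = (306 - 26 - q₂)/2
Reaction: q₂ = (306 - 56 - q₁)/2
Solve simultaneously:
q₁* = (306 - 2×26 + 56)/3 = 103.33
q₂* = (306 - 2×56 + 26)/3 = 73.33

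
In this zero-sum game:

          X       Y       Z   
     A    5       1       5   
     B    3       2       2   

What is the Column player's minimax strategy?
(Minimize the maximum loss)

Column should play Y, value = 2

Work:
Column player minimizes Row's maximum payoff:
Column X: max payoff to Row = 5
Column Y: max payoff to Row = 2
Column Z: max payoff to Row = 5
Minimum is 2, achieved by column Y.
Minimax strategy: Y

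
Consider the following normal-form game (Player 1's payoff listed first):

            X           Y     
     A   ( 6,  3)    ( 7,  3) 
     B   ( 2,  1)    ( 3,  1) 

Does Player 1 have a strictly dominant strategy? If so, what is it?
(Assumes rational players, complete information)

Yes, Player 1's strictly dominant strategy is A

Work:
A strategy strictly dominates another if it gives a strictly higher payoff against every opponent action. Compare each pair of P1's strategies column-by-column:
  A vs B: [6 vs 2, 7 vs 3] → A strictly dominates B
  B vs A: [2 vs 6, 3 vs 7] → B does not strictly dominate A (column X: 2 ≤ 6)
A strictly dominates every other strategy → strictly dominant.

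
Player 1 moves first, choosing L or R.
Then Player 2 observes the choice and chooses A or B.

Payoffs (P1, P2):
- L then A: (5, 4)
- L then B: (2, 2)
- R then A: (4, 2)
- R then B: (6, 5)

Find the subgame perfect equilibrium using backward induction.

P1 plays R, P2 plays A after L and B after R; Payoff (6, 5)

Work:
Backward induction:
After L: P2 chooses A → P1 gets 5
After R: P2 chooses B → P1 gets 6
P1 chooses R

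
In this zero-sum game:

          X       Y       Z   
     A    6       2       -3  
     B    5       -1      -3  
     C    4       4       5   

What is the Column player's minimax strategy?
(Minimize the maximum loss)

Column should play Y, value = 4

Work:
Column player minimizes Row's maximum payoff:
Column X: max payoff to Row = 6
Column Y: max payoff to Row = 4
Column Z: max payoff to Row = 5
Minimum is 4, achieved by column Y.
Minimax strategy: Y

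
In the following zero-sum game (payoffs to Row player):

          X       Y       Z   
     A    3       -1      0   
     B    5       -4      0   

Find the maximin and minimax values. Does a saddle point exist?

Maximin = -1, Minimax = -1, Saddle: True

Work:
Row minimums: [-1, -4] → maximin = -1
Column maximums: [5, -1, 0] → minimax = -1
Saddle point exists! Game value = -1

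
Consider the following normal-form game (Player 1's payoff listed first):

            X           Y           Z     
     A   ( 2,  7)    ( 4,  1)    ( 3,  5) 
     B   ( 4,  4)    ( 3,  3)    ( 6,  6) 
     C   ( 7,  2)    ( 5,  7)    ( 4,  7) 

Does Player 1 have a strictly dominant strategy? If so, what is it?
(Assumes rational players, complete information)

No strictly dominant strategy exists for Player 1

Work:
A strategy strictly dominates another if it gives a strictly higher payoff against every opponent action. Compare each pair of P1's strategies column-by-column:
  A vs B: [2 vs 4, 4 vs 3, 3 vs 6] → A does not strictly dominate B (column X: 2 ≤ 4)
  A vs C: [2 vs 7, 4 vs 5, 3 vs 4] → A does not strictly dominate C (column X: 2 ≤ 7)
  B vs A: [4 vs 2, 3 vs 4, 6 vs 3] → B does not strictly dominate A (column Y: 3 ≤ 4)
  B vs C: [4 vs 7, 3 vs 5, 6 vs 4] → B does not strictly dominate C (column X: 4 ≤ 7)
  C vs A: [7 vs 2, 5 vs 4, 4 vs 3] → C strictly dominates A
  C vs B: [7 vs 4, 5 vs 3, 4 vs 6] → C does not strictly dominate B (column Z: 4 ≤ 6)
No single strategy strictly dominates all others → no strictly dominant strategy.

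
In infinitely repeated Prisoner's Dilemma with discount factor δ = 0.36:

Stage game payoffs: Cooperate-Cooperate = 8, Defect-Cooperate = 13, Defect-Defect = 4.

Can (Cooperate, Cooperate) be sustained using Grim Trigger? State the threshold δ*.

δ* = 0.5556; since δ = 0.36 < 0.5556, cooperation cannot be sustained

Work:
For Grim Trigger:
Cooperate forever: 8/(1-δ)
Defect then punished: 13 + 4·δ/(1-δ)
Need: 8/(1-δ) ≥ 13 + 4·δ/(1-δ)
Solving: δ ≥ (T-R)/(T-P) = (13-8)/(13-4) = 0.5556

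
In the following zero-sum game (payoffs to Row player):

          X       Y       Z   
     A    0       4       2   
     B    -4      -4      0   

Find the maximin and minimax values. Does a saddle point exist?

Maximin = 0, Minimax = 0, Saddle: True

Work:
Row minimums: [0, -4] → maximin = 0
Column maximums: [0, 4, 2] → minimax = 0
Saddle point exists! Game value = 0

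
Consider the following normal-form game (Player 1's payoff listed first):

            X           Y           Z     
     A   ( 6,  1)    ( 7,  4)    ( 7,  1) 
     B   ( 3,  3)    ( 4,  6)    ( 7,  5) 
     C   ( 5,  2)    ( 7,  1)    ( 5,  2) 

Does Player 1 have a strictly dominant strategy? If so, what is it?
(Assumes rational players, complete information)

No strictly dominant strategy exists for Player 1

Work:
A strategy strictly dominates another if it gives a strictly higher payoff against every opponent action. Compare each pair of P1's strategies column-by-column:
  A vs B: [6 vs 3, 7 vs 4, 7 vs 7] → A does not strictly dominate B (column Z: 7 ≤ 7)
  A vs C: [6 vs 5, 7 vs 7, 7 vs 5] → A does not strictly dominate C (column Y: 7 ≤ 7)
  B vs A: [3 vs 6, 4 vs 7, 7 vs 7] → B does not strictly dominate A (column X: 3 ≤ 6)
  B vs C: [3 vs 5, 4 vs 7, 7 vs 5] → B does not strictly dominate C (column X: 3 ≤ 5)
  C vs A: [5 vs 6, 7 vs 7, 5 vs 7] → C does not strictly dominate A (column X: 5 ≤ 6)
  C vs B: [5 vs 3, 7 vs 4, 5 vs 7] → C does not strictly dominate B (column Z: 5 ≤ 7)
No single strategy strictly dominates all others → no strictly dominant strategy.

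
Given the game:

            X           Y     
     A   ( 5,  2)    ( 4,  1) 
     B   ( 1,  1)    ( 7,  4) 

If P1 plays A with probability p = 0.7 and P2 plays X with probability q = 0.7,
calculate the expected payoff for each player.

E[P1] = 4.13, E[P2] = 1.76

Work:
E[P1] = p·q·π₁(A,X) + p·(1-q)·π₁(A,Y) + (1-p)·q·π₁(B,X) + (1-p)·(1-q)·π₁(B,Y)
= 0.7·0.7·5 + 0.7·0.3·4 + 0.3·0.7·1 + 0.3·0.3·7
= 4.13

E[P2] = 1.76 (similar calculation)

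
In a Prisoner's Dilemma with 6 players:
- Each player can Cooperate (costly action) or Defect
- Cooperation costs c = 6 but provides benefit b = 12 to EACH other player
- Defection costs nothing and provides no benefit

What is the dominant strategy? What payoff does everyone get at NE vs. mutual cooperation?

Dominant: Defect; NE payoff = 0; Coop payoff = 54

Work:
Defect dominates (saves cost c = 6, benefit to others is external)
NE: All defect → everyone gets 0
If all cooperate: each receives (5)×12 - 6 = 54
Social dilemma: 54 > 0 but NE gives 0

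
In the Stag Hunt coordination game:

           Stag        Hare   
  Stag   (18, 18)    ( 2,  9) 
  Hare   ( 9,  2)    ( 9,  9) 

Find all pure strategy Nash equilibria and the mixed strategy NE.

Pure NE: (Stag, Stag) and (Hare, Hare); Mixed NE: p = 0.4375, q = 0.4375

Work:
Check pure NE:
(Stag, Stag): (18, 18) - no unilateral deviation beneficial
(Hare, Hare): (9, 9) - no unilateral deviation beneficial
Mixed NE: P1 plays Stag with p = 0.4375, P2 plays Stag with q = 0.4375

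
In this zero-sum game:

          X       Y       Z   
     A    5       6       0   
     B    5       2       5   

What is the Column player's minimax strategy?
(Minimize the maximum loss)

Column should play X or Z (all achieve the minimum), value = 5

Work:
Column player minimizes Row's maximum payoff:
Column X: max payoff to Row = 5
Column Y: max payoff to Row = 6
Column Z: max payoff to Row = 5
Minimum is 5, achieved by columns X, Z (tied).
Each of X or Z is a minimax strategy.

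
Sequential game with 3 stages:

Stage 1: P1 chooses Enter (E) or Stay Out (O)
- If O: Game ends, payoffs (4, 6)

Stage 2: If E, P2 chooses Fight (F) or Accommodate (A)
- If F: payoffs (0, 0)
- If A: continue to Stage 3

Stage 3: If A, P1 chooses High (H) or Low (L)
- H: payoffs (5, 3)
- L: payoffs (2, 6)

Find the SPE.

SPE: (E, A, H); Outcome (5, 3)

Work:
Stage 3: P1 chooses H (5 vs 2)
Stage 2: P2: F->0, A->3 (anticipating H). Choose A
Stage 1: P1: O->4, E->5 (anticipating A, H). Choose E
SPE path: E -> A -> H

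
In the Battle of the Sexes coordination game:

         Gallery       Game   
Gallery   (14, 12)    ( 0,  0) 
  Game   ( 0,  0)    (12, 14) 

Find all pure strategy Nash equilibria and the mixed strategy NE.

Pure NE: (Gallery, Gallery) and (Game, Game); Mixed NE: p = 0.5385, q = 0.4615

Work:
Check pure NE:
(Gallery, Gallery): (14, 12) - no unilateral deviation beneficial
(Game, Game): (12, 14) - no unilateral deviation beneficial
Mixed NE: P1 plays Gallery with p = 0.5385, P2 plays Gallery with q = 0.4615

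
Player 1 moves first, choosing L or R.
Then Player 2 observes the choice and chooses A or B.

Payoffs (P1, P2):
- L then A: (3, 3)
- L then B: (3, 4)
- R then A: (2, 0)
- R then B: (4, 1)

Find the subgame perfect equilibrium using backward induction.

P1 plays R, P2 plays B after L and B after R; Payoff (4, 1)

Work:
Backward induction:
After L: P2 chooses B → P1 gets 3
After R: P2 chooses B → P1 gets 4
P1 chooses R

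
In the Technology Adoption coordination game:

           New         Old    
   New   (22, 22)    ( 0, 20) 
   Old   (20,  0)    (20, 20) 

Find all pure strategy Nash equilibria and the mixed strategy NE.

Pure NE: (New, New) and (Old, Old); Mixed NE: p = 0.9091, q = 0.9091

Work:
Check pure NE:
(New, New): (22, 22) - no unilateral deviation beneficial
(Old, Old): (20, 20) - no unilateral deviation beneficial
Mixed NE: P1 plays New with p = 0.9091, P2 plays New with q = 0.9091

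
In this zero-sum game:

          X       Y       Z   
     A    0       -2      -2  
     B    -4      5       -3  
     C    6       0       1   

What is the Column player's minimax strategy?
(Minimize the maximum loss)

Column should play Z, value = 1

Work:
Column player minimizes Row's maximum payoff:
Column X: max payoff to Row = 6
Column Y: max payoff to Row = 5
Column Z: max payoff to Row = 1
Minimum is 1, achieved by column Z.
Minimax strategy: Z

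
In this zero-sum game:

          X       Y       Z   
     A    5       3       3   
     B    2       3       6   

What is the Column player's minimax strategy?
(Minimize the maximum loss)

Column should play Y, value = 3

Work:
Column player minimizes Row's maximum payoff:
Column X: max payoff to Row = 5
Column Y: max payoff to Row = 3
Column Z: max payoff to Row = 6
Minimum is 3, achieved by column Y.
Minimax strategy: Y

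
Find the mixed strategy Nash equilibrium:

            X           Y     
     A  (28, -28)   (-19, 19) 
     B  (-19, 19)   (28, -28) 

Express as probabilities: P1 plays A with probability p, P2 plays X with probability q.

p = 0.5, q = 0.5

Work:
Find probabilities that make opponent indifferent:
P2 chooses q to make P1 indifferent between A and B
P1 chooses p to make P2 indifferent between X and Y
Mixed NE: P1 plays (A: 0.5, B: 0.5), P2 plays (X: 0.5, Y: 0.5)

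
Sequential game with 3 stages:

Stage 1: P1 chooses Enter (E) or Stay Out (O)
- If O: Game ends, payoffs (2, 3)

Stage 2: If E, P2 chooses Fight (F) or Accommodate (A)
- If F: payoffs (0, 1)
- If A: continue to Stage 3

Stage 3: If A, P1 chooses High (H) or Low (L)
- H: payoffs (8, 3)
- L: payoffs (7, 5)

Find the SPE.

SPE: (E, A, H); Outcome (8, 3)

Work:
Stage 3: P1 chooses H (8 vs 7)
Stage 2: P2: F->1, A->3 (anticipating H). Choose A
Stage 1: P1: O->2, E->8 (anticipating A, H). Choose E
SPE path: E -> A -> H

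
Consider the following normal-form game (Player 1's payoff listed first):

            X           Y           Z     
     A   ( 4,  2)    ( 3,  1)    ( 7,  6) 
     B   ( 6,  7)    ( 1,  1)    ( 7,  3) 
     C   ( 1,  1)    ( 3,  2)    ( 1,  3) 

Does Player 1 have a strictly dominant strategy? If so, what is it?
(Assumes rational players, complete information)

No strictly dominant strategy exists for Player 1

Work:
A strategy strictly dominates another if it gives a strictly higher payoff against every opponent action. Compare each pair of P1's strategies column-by-column:
  A vs B: [4 vs 6, 3 vs 1, 7 vs 7] → A does not strictly dominate B (column X: 4 ≤ 6)
  A vs C: [4 vs 1, 3 vs 3, 7 vs 1] → A does not strictly dominate C (column Y: 3 ≤ 3)
  B vs A: [6 vs 4, 1 vs 3, 7 vs 7] → B does not strictly dominate A (column Y: 1 ≤ 3)
  B vs C: [6 vs 1, 1 vs 3, 7 vs 1] → B does not strictly dominate C (column Y: 1 ≤ 3)
  C vs A: [1 vs 4, 3 vs 3, 1 vs 7] → C does not strictly dominate A (column X: 1 ≤ 4)
  C vs B: [1 vs 6, 3 vs 1, 1 vs 7] → C does not strictly dominate B (column X: 1 ≤ 6)
No single strategy strictly dominates all others → no strictly dominant strategy.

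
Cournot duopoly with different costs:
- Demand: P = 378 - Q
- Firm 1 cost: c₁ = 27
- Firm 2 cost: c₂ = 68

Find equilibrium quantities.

q₁* = 130.67, q₂* = 89.67

Work:
Reaction: q₁ = (378 - 27 - q₂)/2
Reaction: q₂ = (378 - 68 - q₁)/2
Solve simultaneously:
q₁* = (378 - 2×27 + 68)/3 = 130.67
q₂* = (378 - 2×68 + 27)/3 = 89.67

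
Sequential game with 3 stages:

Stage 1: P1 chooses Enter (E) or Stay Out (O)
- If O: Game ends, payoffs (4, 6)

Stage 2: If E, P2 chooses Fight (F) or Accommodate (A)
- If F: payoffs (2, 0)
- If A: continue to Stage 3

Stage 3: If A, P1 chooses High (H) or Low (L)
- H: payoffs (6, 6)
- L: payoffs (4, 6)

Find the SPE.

SPE: (E, A, H); Outcome (6, 6)

Work:
Stage 3: P1 chooses H (6 vs 4)
Stage 2: P2: F->0, A->6 (anticipating H). Choose A
Stage 1: P1: O->4, E->6 (anticipating A, H). Choose E
SPE path: E -> A -> H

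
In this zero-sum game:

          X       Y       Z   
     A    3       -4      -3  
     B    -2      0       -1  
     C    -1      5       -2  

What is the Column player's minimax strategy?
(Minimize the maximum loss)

Column should play Z, value = -1

Work:
Column player minimizes Row's maximum payoff:
Column X: max payoff to Row = 3
Column Y: max payoff to Row = 5
Column Z: max payoff to Row = -1
Minimum is -1, achieved by column Z.
Minimax strategy: Z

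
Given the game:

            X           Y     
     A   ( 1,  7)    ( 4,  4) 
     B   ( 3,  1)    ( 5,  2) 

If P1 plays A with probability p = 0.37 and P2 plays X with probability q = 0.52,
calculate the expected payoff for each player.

E[P1] = 3.3976, E[P2] = 2.9896

Work:
E[P1] = p·q·π₁(A,X) + p·(1-q)·π₁(A,Y) + (1-p)·q·π₁(B,X) + (1-p)·(1-q)·π₁(B,Y)
= 0.37·0.52·1 + 0.37·0.48·4 + 0.63·0.52·3 + 0.63·0.48·5
= 3.3976

E[P2] = 2.9896 (similar calculation)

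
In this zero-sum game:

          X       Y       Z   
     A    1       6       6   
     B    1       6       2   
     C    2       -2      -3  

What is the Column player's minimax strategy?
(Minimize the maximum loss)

Column should play X, value = 2

Work:
Column player minimizes Row's maximum payoff:
Column X: max payoff to Row = 2
Column Y: max payoff to Row = 6
Column Z: max payoff to Row = 6
Minimum is 2, achieved by column X.
Minimax strategy: X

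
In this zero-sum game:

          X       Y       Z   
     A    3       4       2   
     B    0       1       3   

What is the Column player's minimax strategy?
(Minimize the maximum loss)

Column should play X or Z (all achieve the minimum), value = 3

Work:
Column player minimizes Row's maximum payoff:
Column X: max payoff to Row = 3
Column Y: max payoff to Row = 4
Column Z: max payoff to Row = 3
Minimum is 3, achieved by columns X, Z (tied).
Each of X or Z is a minimax strategy.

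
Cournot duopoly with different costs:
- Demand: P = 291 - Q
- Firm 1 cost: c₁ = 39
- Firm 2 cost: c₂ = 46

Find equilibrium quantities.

q₁* = 86.33, q₂* = 79.33

Work:
Reaction: q₁ = (291 - 39 - q₂)/2
Reaction: q₂ = (291 - 46 - q₁)/2
Solve simultaneously:
q₁* = (291 - 2×39 + 46)/3 = 86.33
q₂* = (291 - 2×46 + 39)/3 = 79.33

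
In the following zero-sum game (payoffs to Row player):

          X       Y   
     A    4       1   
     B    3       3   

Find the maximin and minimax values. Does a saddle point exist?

Maximin = 3, Minimax = 3, Saddle: True

Work:
Row minimums: [1, 3] → maximin = 3
Column maximums: [4, 3] → minimax = 3
Saddle point exists! Game value = 3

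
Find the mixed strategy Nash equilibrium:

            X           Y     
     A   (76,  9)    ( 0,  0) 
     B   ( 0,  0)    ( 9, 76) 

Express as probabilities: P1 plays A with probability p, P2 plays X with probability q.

p = 0.8941, q = 0.1059

Work:
Find probabilities that make opponent indifferent:
P2 chooses q to make P1 indifferent between A and B
P1 chooses p to make P2 indifferent between X and Y
Mixed NE: P1 plays (A: 0.8941, B: 0.1059), P2 plays (X: 0.1059, Y: 0.8941)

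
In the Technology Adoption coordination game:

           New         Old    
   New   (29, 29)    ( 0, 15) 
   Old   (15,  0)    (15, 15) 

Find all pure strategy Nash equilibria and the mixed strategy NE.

Pure NE: (New, New) and (Old, Old); Mixed NE: p = 0.5172, q = 0.5172

Work:
Check pure NE:
(New, New): (29, 29) - no unilateral deviation beneficial
(Old, Old): (15, 15) - no unilateral deviation beneficial
Mixed NE: P1 plays New with p = 0.5172, P2 plays New with q = 0.5172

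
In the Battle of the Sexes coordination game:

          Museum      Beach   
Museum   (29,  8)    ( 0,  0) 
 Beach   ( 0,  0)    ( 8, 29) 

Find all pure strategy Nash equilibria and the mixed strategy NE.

Pure NE: (Museum, Museum) and (Beach, Beach); Mixed NE: p = 0.7838, q = 0.2162

Work:
Check pure NE:
(Museum, Museum): (29, 8) - no unilateral deviation beneficial
(Beach, Beach): (8, 29) - no unilateral deviation beneficial
Mixed NE: P1 plays Museum with p = 0.7838, P2 plays Museum with q = 0.2162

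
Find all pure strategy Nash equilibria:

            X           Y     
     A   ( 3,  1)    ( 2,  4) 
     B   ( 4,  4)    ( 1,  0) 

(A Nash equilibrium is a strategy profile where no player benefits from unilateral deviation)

Nash equilibrium: (A, Y), (B, X)

Work:
Best responses:
  P1 vs X: payoffs [3, 4] → best response B (payoff 4)
  P1 vs Y: payoffs [2, 1] → best response A (payoff 2)
  P2 vs A: payoffs [1, 4] → best response Y (payoff 4)
  P2 vs B: payoffs [4, 0] → best response X (payoff 4)
Mutual best responses: (A,Y), (B,X) → Nash equilibria.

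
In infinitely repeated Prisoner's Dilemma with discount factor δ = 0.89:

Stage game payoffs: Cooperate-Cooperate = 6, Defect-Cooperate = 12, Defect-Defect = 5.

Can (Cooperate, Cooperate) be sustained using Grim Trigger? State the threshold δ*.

δ* = 0.8571; since δ = 0.89 ≥ 0.8571, cooperation can be sustained

Work:
For Grim Trigger:
Cooperate forever: 6/(1-δ)
Defect then punished: 12 + 5·δ/(1-δ)
Need: 6/(1-δ) ≥ 12 + 5·δ/(1-δ)
Solving: δ ≥ (T-R)/(T-P) = (12-6)/(12-5) = 0.8571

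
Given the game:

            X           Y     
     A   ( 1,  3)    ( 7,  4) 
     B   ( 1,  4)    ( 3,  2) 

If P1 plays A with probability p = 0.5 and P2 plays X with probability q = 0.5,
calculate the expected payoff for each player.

E[P1] = 3.0, E[P2] = 3.25

Work:
E[P1] = p·q·π₁(A,X) + p·(1-q)·π₁(A,Y) + (1-p)·q·π₁(B,X) + (1-p)·(1-q)·π₁(B,Y)
= 0.5·0.5·1 + 0.5·0.5·7 + 0.5·0.5·1 + 0.5·0.5·3
= 3.0

E[P2] = 3.25 (similar calculation)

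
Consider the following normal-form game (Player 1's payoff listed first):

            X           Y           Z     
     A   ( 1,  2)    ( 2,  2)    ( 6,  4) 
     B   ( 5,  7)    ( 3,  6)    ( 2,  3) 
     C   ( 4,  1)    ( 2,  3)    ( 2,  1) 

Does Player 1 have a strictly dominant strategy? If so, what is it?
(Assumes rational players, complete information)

No strictly dominant strategy exists for Player 1

Work:
A strategy strictly dominates another if it gives a strictly higher payoff against every opponent action. Compare each pair of P1's strategies column-by-column:
  A vs B: [1 vs 5, 2 vs 3, 6 vs 2] → A does not strictly dominate B (column X: 1 ≤ 5)
  A vs C: [1 vs 4, 2 vs 2, 6 vs 2] → A does not strictly dominate C (column X: 1 ≤ 4)
  B vs A: [5 vs 1, 3 vs 2, 2 vs 6] → B does not strictly dominate A (column Z: 2 ≤ 6)
  B vs C: [5 vs 4, 3 vs 2, 2 vs 2] → B does not strictly dominate C (column Z: 2 ≤ 2)
  C vs A: [4 vs 1, 2 vs 2, 2 vs 6] → C does not strictly dominate A (column Y: 2 ≤ 2)
  C vs B: [4 vs 5, 2 vs 3, 2 vs 2] → C does not strictly dominate B (column X: 4 ≤ 5)
No single strategy strictly dominates all others → no strictly dominant strategy.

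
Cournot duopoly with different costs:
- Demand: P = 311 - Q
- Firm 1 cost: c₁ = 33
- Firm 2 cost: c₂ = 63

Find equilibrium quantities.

q₁* = 102.67, q₂* = 72.67

Work:
Reaction: q₁ = (311 - 33 - q₂)/2
Reaction: q₂ = (311 - 63 - q₁)/2
Solve simultaneously:
q₁* = (311 - 2×33 + 63)/3 = 102.67
q₂* = (311 - 2×63 + 33)/3 = 72.67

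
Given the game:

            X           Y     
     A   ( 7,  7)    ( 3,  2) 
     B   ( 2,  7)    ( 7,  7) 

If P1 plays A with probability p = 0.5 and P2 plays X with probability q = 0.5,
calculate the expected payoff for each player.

E[P1] = 4.75, E[P2] = 5.75

Work:
E[P1] = p·q·π₁(A,X) + p·(1-q)·π₁(A,Y) + (1-p)·q·π₁(B,X) + (1-p)·(1-q)·π₁(B,Y)
= 0.5·0.5·7 + 0.5·0.5·3 + 0.5·0.5·2 + 0.5·0.5·7
= 4.75

E[P2] = 5.75 (similar calculation)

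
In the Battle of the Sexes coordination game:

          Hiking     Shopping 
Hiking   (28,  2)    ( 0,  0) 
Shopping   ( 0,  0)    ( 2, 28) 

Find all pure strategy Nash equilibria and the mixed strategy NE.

Pure NE: (Hiking, Hiking) and (Shopping, Shopping); Mixed NE: p = 0.9333, q = 0.0667

Work:
Check pure NE:
(Hiking, Hiking): (28, 2) - no unilateral deviation beneficial
(Shopping, Shopping): (2, 28) - no unilateral deviation beneficial
Mixed NE: P1 plays Hiking with p = 0.9333, P2 plays Hiking with q = 0.0667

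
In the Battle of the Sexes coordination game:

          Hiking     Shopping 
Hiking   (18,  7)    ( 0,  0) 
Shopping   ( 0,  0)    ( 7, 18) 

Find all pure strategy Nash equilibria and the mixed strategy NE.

Pure NE: (Hiking, Hiking) and (Shopping, Shopping); Mixed NE: p = 0.72, q = 0.28

Work:
Check pure NE:
(Hiking, Hiking): (18, 7) - no unilateral deviation beneficial
(Shopping, Shopping): (7, 18) - no unilateral deviation beneficial
Mixed NE: P1 plays Hiking with p = 0.72, P2 plays Hiking with q = 0.28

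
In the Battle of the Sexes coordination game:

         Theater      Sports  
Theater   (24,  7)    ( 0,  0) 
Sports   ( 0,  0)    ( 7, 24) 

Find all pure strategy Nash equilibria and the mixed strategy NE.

Pure NE: (Theater, Theater) and (Sports, Sports); Mixed NE: p = 0.7742, q = 0.2258

Work:
Check pure NE:
(Theater, Theater): (24, 7) - no unilateral deviation beneficial
(Sports, Sports): (7, 24) - no unilateral deviation beneficial
Mixed NE: P1 plays Theater with p = 0.7742, P2 plays Theater with q = 0.2258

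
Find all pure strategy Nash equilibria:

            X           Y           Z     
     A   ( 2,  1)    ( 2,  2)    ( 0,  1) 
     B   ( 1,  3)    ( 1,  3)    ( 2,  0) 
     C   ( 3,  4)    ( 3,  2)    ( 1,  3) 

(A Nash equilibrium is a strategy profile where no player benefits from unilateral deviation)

Nash equilibrium: (C, X)

Work:
Best responses:
  P1 vs X: payoffs [2, 1, 3] → best response C (payoff 3)
  P1 vs Y: payoffs [2, 1, 3] → best response C (payoff 3)
  P1 vs Z: payoffs [0, 2, 1] → best response B (payoff 2)
  P2 vs A: payoffs [1, 2, 1] → best response Y (payoff 2)
  P2 vs B: payoffs [3, 3, 0] → best response X/Y (payoff 3)
  P2 vs C: payoffs [4, 2, 3] → best response X (payoff 4)
Mutual best responses: (C,X) → Nash equilibria.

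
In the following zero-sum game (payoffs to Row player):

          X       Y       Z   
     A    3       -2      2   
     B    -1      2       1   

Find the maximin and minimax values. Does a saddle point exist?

Maximin = -1, Minimax = 2, Saddle: False

Work:
Row minimums: [-2, -1] → maximin = -1
Column maximums: [3, 2, 2] → minimax = 2
No saddle point (maximin ≠ minimax). Mixed strategy needed.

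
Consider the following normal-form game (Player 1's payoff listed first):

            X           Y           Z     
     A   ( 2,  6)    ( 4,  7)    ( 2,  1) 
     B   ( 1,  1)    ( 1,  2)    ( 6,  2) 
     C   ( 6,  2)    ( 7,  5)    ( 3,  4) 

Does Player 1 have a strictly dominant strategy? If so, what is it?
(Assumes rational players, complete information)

No strictly dominant strategy exists for Player 1

Work:
A strategy strictly dominates another if it gives a strictly higher payoff against every opponent action. Compare each pair of P1's strategies column-by-column:
  A vs B: [2 vs 1, 4 vs 1, 2 vs 6] → A does not strictly dominate B (column Z: 2 ≤ 6)
  A vs C: [2 vs 6, 4 vs 7, 2 vs 3] → A does not strictly dominate C (column X: 2 ≤ 6)
  B vs A: [1 vs 2, 1 vs 4, 6 vs 2] → B does not strictly dominate A (column X: 1 ≤ 2)
  B vs C: [1 vs 6, 1 vs 7, 6 vs 3] → B does not strictly dominate C (column X: 1 ≤ 6)
  C vs A: [6 vs 2, 7 vs 4, 3 vs 2] → C strictly dominates A
  C vs B: [6 vs 1, 7 vs 1, 3 vs 6] → C does not strictly dominate B (column Z: 3 ≤ 6)
No single strategy strictly dominates all others → no strictly dominant strategy.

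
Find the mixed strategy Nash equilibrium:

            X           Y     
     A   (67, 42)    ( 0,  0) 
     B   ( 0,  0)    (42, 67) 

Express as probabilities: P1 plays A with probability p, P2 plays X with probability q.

p = 0.6147, q = 0.3853

Work:
Find probabilities that make opponent indifferent:
P2 chooses q to make P1 indifferent between A and B
P1 chooses p to make P2 indifferent between X and Y
Mixed NE: P1 plays (A: 0.6147, B: 0.3853), P2 plays (X: 0.3853, Y: 0.6147)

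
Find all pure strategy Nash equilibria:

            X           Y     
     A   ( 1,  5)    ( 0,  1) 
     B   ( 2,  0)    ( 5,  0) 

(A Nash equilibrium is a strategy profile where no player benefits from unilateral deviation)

Nash equilibrium: (B, X), (B, Y)

Work:
Best responses:
  P1 vs X: payoffs [1, 2] → best response B (payoff 2)
  P1 vs Y: payoffs [0, 5] → best response B (payoff 5)
  P2 vs A: payoffs [5, 1] → best response X (payoff 5)
  P2 vs B: payoffs [0, 0] → best response X/Y (payoff 0)
Mutual best responses: (B,X), (B,Y) → Nash equilibria.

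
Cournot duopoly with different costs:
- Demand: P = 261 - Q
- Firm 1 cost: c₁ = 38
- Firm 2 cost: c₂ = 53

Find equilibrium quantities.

q₁* = 79.33, q₂* = 64.33

Work:
Reaction: q₁ = (261 - 38 - q₂)/2
Reaction: q₂ = (261 - 53 - q₁)/2
Solve simultaneously:
q₁* = (261 - 2×38 + 53)/3 = 79.33
q₂* = (261 - 2×53 + 38)/3 = 64.33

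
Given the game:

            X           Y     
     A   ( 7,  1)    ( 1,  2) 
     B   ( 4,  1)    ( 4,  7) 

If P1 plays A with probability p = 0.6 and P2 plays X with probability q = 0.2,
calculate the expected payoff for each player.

E[P1] = 2.92, E[P2] = 3.4

Work:
E[P1] = p·q·π₁(A,X) + p·(1-q)·π₁(A,Y) + (1-p)·q·π₁(B,X) + (1-p)·(1-q)·π₁(B,Y)
= 0.6·0.2·7 + 0.6·0.8·1 + 0.4·0.2·4 + 0.4·0.8·4
= 2.92

E[P2] = 3.4 (similar calculation)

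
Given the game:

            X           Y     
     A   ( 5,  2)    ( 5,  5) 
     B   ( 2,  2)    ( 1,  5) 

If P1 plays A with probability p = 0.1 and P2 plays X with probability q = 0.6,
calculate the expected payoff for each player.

E[P1] = 1.94, E[P2] = 3.2

Work:
E[P1] = p·q·π₁(A,X) + p·(1-q)·π₁(A,Y) + (1-p)·q·π₁(B,X) + (1-p)·(1-q)·π₁(B,Y)
= 0.1·0.6·5 + 0.1·0.4·5 + 0.9·0.6·2 + 0.9·0.4·1
= 1.94

E[P2] = 3.2 (similar calculation)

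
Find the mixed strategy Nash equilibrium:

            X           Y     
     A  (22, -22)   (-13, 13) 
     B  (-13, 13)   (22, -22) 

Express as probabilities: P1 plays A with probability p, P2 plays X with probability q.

p = 0.5, q = 0.5

Work:
Find probabilities that make opponent indifferent:
P2 chooses q to make P1 indifferent between A and B
P1 chooses p to make P2 indifferent between X and Y
Mixed NE: P1 plays (A: 0.5, B: 0.5), P2 plays (X: 0.5, Y: 0.5)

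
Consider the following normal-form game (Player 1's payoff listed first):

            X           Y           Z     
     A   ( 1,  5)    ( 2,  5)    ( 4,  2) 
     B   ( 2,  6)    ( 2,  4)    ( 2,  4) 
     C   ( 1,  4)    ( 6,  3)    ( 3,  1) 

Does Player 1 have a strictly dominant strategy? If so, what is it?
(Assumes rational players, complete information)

No strictly dominant strategy exists for Player 1

Work:
A strategy strictly dominates another if it gives a strictly higher payoff against every opponent action. Compare each pair of P1's strategies column-by-column:
  A vs B: [1 vs 2, 2 vs 2, 4 vs 2] → A does not strictly dominate B (column X: 1 ≤ 2)
  A vs C: [1 vs 1, 2 vs 6, 4 vs 3] → A does not strictly dominate C (column X: 1 ≤ 1)
  B vs A: [2 vs 1, 2 vs 2, 2 vs 4] → B does not strictly dominate A (column Y: 2 ≤ 2)
  B vs C: [2 vs 1, 2 vs 6, 2 vs 3] → B does not strictly dominate C (column Y: 2 ≤ 6)
  C vs A: [1 vs 1, 6 vs 2, 3 vs 4] → C does not strictly dominate A (column X: 1 ≤ 1)
  C vs B: [1 vs 2, 6 vs 2, 3 vs 2] → C does not strictly dominate B (column X: 1 ≤ 2)
No single strategy strictly dominates all others → no strictly dominant strategy.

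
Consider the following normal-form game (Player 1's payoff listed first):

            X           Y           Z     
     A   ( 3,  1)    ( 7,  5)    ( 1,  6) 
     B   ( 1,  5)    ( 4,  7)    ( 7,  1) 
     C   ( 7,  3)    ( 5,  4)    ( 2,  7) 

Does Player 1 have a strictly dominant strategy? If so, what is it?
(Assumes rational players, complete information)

No strictly dominant strategy exists for Player 1

Work:
A strategy strictly dominates another if it gives a strictly higher payoff against every opponent action. Compare each pair of P1's strategies column-by-column:
  A vs B: [3 vs 1, 7 vs 4, 1 vs 7] → A does not strictly dominate B (column Z: 1 ≤ 7)
  A vs C: [3 vs 7, 7 vs 5, 1 vs 2] → A does not strictly dominate C (column X: 3 ≤ 7)
  B vs A: [1 vs 3, 4 vs 7, 7 vs 1] → B does not strictly dominate A (column X: 1 ≤ 3)
  B vs C: [1 vs 7, 4 vs 5, 7 vs 2] → B does not strictly dominate C (column X: 1 ≤ 7)
  C vs A: [7 vs 3, 5 vs 7, 2 vs 1] → C does not strictly dominate A (column Y: 5 ≤ 7)
  C vs B: [7 vs 1, 5 vs 4, 2 vs 7] → C does not strictly dominate B (column Z: 2 ≤ 7)
No single strategy strictly dominates all others → no strictly dominant strategy.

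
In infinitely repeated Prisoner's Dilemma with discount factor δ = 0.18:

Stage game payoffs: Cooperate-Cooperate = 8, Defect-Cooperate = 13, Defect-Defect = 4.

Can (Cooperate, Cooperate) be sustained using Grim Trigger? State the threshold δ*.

δ* = 0.5556; since δ = 0.18 < 0.5556, cooperation cannot be sustained

Work:
For Grim Trigger:
Cooperate forever: 8/(1-δ)
Defect then punished: 13 + 4·δ/(1-δ)
Need: 8/(1-δ) ≥ 13 + 4·δ/(1-δ)
Solving: δ ≥ (T-R)/(T-P) = (13-8)/(13-4) = 0.5556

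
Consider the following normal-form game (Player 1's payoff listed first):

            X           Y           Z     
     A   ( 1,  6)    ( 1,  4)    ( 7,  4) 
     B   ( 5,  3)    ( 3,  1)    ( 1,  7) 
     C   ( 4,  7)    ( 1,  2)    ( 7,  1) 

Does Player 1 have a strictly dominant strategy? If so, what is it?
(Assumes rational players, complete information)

No strictly dominant strategy exists for Player 1

Work:
A strategy strictly dominates another if it gives a strictly higher payoff against every opponent action. Compare each pair of P1's strategies column-by-column:
  A vs B: [1 vs 5, 1 vs 3, 7 vs 1] → A does not strictly dominate B (column X: 1 ≤ 5)
  A vs C: [1 vs 4, 1 vs 1, 7 vs 7] → A does not strictly dominate C (column X: 1 ≤ 4)
  B vs A: [5 vs 1, 3 vs 1, 1 vs 7] → B does not strictly dominate A (column Z: 1 ≤ 7)
  B vs C: [5 vs 4, 3 vs 1, 1 vs 7] → B does not strictly dominate C (column Z: 1 ≤ 7)
  C vs A: [4 vs 1, 1 vs 1, 7 vs 7] → C does not strictly dominate A (column Y: 1 ≤ 1)
  C vs B: [4 vs 5, 1 vs 3, 7 vs 1] → C does not strictly dominate B (column X: 4 ≤ 5)
No single strategy strictly dominates all others → no strictly dominant strategy.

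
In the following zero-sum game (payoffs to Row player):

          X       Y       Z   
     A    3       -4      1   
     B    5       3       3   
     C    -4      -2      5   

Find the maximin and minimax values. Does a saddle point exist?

Maximin = 3, Minimax = 3, Saddle: True

Work:
Row minimums: [-4, 3, -4] → maximin = 3
Column maximums: [5, 3, 5] → minimax = 3
Saddle point exists! Game value = 3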